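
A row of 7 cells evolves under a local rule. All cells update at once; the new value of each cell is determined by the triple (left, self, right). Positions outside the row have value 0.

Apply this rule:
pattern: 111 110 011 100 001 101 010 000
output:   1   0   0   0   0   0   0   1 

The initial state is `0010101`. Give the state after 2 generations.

1000000
0011111

0011111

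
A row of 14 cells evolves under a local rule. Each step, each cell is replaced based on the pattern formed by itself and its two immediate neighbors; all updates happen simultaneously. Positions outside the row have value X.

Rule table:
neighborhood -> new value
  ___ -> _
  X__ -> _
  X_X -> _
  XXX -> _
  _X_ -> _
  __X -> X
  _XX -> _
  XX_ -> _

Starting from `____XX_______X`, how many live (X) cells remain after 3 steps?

step 1: ___X________X_
step 2: __X________X__
step 3: _X________X__X
count of X: 3

3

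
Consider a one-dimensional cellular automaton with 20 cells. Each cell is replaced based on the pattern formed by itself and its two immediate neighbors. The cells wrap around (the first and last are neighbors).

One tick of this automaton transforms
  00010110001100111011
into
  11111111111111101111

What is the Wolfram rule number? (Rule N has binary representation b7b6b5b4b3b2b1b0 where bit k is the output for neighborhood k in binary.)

position 15: 111 → 0  (bit 7 = 0)
position 6: 110 → 1  (bit 6 = 1)
position 4: 101 → 1  (bit 5 = 1)
position 0: 100 → 1  (bit 4 = 1)
position 5: 011 → 1  (bit 3 = 1)
position 3: 010 → 1  (bit 2 = 1)
position 2: 001 → 1  (bit 1 = 1)
position 1: 000 → 1  (bit 0 = 1)
bits b7..b0 = 01111111 = 127

127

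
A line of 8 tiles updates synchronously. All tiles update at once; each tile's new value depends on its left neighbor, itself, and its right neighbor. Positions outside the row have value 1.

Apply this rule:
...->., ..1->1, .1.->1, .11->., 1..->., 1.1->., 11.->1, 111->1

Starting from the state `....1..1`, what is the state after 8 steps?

...11.1.
..1.1.1.
.11.1.1.
..1.1.1.  (repeats step 2; period 2)
step 8: ..1.1.1.

..1.1.1.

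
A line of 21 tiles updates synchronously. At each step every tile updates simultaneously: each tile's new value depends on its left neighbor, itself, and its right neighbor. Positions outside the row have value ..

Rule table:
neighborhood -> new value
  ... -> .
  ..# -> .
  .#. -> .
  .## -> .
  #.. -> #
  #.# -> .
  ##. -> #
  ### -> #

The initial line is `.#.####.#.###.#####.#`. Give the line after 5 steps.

step 1: ....###....##..####..
step 2: .....###....##..####.
step 3: ......###....##..####
step 4: .......###....##..###
step 5: ........###....##..##

........###....##..##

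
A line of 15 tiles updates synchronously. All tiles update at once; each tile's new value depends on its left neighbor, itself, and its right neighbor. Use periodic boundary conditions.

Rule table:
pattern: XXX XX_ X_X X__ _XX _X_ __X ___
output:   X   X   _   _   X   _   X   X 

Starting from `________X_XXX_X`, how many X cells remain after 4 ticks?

13

tick 1: _XXXXXXX__XXX__
tick 2: XXXXXXXX_XXXX_X
tick 3: XXXXXXXX_XXXX_X  (fixed point — unchanged through tick 4)
count of X: 13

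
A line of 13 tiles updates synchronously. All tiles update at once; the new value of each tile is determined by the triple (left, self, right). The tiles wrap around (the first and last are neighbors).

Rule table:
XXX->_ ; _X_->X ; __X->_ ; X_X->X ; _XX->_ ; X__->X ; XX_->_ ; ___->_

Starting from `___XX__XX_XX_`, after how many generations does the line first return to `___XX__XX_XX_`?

26

_____X___X__X
X____XX__XX_X
_X_____X___X_
_XX____XX__XX
X__X_____X___
XX_XX____XX__
__X__X_____X_
__XX_XX____XX
X___X__X_____
XX__XX_XX____
__X___X__X___
__XX__XX_XX__
____X___X__X_
____XX__XX_XX
X_____X___X__
XX____XX__XX_
__X_____X___X
X_XX____XX__X
_X__X_____X__
_XX_XX____XX_
___X__X_____X
X__XX_XX____X
_X___X__X____
_XX__XX_XX___
___X___X__X__
___XX__XX_XX_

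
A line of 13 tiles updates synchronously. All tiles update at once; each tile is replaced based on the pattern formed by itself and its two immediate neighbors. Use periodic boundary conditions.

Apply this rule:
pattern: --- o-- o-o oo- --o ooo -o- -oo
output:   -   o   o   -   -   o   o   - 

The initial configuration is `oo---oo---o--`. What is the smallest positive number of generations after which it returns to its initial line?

26

--o----o--oo-
--oo---oo---o
o---o----o--o
-o--oo---oo--
-oo---o----o-
---o--oo---oo
o--oo---o----
oo---o--oo---
--o--oo---o--
--oo---o--oo-
----o--oo---o
o---oo---o--o
-o----o--oo--
-oo---oo---o-
---o----o--oo
o--oo---oo---
oo---o----o--
--o--oo---oo-
--oo---o----o
o---o--oo---o
-o--oo---o---
-oo---o--oo--
---o--oo---o-
---oo---o--oo
o----o--oo---
oo---oo---o--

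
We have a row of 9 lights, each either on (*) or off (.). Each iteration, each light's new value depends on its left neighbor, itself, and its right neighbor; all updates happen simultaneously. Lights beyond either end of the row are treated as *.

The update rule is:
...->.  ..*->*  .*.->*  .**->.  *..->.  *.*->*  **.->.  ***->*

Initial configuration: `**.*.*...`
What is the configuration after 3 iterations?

iteration 1: *.****..*
iteration 2: .*.**..*.
iteration 3: ***...***

***...***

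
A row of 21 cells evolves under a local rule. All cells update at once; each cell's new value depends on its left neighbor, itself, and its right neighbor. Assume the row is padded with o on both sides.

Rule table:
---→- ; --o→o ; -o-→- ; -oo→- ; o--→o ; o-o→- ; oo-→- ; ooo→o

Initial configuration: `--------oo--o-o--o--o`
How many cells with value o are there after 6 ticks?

6

tick 1: o------o--oo---oo-oo-
tick 2: -o----o-oo--o-o------
tick 3: --o--o----oo---o----o
tick 4: oo-oo-o--o--o-o-o--o-
tick 5: o------oo-oo-----oo--
tick 6: -o----o-----o---o--oo
count of o: 6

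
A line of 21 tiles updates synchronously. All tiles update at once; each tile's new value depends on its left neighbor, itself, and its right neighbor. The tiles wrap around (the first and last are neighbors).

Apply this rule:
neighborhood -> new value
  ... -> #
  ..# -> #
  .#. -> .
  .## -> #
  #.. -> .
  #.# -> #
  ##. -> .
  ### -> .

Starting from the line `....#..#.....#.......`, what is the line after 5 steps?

#######..##..####..##

step 1: ####..#..####..######
step 2: .....#..##....##.....
step 3: #####..##..####..####
step 4: ......##..##....##...
step 5: #######..##..####..##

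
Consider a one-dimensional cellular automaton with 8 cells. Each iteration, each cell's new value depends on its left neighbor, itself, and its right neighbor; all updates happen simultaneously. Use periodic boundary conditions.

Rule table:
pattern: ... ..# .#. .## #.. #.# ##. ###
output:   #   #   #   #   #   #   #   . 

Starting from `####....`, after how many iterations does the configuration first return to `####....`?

iteration 1: #..#####
iteration 2: ####....

2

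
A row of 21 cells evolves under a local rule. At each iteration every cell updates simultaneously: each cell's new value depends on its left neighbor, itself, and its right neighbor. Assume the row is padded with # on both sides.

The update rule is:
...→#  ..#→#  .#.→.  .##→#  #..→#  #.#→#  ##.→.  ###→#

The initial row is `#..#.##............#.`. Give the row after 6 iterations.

#.############.######

iteration 1: .##.##.############.#
iteration 2: ##.##.############.##
iteration 3: #.##.############.###
iteration 4: .##.############.####
iteration 5: ##.############.#####
iteration 6: #.############.######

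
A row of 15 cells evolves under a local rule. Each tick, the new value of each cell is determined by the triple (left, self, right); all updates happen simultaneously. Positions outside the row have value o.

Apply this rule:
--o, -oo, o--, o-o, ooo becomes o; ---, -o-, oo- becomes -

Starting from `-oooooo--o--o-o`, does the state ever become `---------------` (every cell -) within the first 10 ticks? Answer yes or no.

oooooo-oo-oo-oo
ooooo-oo-oo-ooo
oooo-oo-oo-oooo
ooo-oo-oo-ooooo
oo-oo-oo-oooooo
o-oo-oo-ooooooo
-oo-oo-oooooooo
oo-oo-ooooooooo
o-oo-oooooooooo
-oo-ooooooooooo
tick 10 is -oo-ooooooooooo, still not uniform -

no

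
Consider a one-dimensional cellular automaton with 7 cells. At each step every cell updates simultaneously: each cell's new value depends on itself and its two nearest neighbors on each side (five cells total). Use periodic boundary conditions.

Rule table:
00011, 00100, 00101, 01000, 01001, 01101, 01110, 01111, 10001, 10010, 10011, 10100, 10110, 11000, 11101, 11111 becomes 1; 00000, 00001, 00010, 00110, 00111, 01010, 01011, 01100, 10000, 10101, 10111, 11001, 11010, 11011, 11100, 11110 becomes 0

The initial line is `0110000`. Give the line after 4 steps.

1001000
1111110
0111010
1011011

1011011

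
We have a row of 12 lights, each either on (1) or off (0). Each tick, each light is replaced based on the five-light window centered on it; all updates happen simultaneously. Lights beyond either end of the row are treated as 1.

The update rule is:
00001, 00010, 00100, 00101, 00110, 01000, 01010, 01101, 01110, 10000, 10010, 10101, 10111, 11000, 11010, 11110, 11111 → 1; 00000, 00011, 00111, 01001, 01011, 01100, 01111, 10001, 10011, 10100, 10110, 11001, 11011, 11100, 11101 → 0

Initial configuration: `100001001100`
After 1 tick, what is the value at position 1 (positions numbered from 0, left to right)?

tick 1: 011111001000
position 1 holds 1

1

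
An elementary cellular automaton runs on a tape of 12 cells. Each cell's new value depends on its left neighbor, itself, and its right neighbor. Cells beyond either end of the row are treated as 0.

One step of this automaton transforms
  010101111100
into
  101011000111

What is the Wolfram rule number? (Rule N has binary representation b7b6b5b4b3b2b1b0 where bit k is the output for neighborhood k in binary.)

position 6: 111 → 0  (bit 7 = 0)
position 9: 110 → 1  (bit 6 = 1)
position 2: 101 → 1  (bit 5 = 1)
position 10: 100 → 1  (bit 4 = 1)
position 5: 011 → 1  (bit 3 = 1)
position 1: 010 → 0  (bit 2 = 0)
position 0: 001 → 1  (bit 1 = 1)
position 11: 000 → 1  (bit 0 = 1)
bits b7..b0 = 01111011 = 123

123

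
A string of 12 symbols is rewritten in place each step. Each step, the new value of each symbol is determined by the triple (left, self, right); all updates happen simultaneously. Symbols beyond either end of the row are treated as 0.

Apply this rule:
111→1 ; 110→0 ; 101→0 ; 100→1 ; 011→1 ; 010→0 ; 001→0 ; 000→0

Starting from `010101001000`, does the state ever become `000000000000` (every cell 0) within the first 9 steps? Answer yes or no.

yes

step 1: 000000100100
step 2: 000000010010
step 3: 000000001001
step 4: 000000000100
step 5: 000000000010
step 6: 000000000001
step 7: 000000000000
all cells are 0 at step 7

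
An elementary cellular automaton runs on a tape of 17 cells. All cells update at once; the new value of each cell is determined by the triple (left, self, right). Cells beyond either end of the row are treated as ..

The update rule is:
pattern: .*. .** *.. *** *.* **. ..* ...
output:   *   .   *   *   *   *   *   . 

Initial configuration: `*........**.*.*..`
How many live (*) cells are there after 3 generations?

12

generation 1: **......*.******.
generation 2: .**....***.******
generation 3: *.**..*.***.*****
count of *: 12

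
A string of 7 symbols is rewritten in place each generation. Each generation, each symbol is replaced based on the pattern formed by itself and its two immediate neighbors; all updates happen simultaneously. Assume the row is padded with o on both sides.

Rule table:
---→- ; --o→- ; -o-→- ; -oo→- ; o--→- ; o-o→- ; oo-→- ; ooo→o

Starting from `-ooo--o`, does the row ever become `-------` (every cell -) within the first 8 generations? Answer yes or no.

yes

--o----
-------
all cells are - at generation 2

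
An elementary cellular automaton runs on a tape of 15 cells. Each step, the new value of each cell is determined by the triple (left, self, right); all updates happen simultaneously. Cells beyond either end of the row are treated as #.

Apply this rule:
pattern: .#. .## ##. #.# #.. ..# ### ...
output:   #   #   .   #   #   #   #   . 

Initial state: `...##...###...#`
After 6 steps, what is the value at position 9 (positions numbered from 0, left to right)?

#.##.#.###.#.##
.##.#####.#####
##.#####.######
#.#####.#######
.#####.########
#####.#########
position 9 holds #

#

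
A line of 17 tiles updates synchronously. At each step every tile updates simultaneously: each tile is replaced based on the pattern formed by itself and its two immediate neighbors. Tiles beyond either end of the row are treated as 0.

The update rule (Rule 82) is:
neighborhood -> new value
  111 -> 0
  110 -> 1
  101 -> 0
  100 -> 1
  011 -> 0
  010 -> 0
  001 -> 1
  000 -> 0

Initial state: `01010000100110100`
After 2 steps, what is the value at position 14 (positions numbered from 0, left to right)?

1

10001001011010010
01010110001001101
position 14 holds 1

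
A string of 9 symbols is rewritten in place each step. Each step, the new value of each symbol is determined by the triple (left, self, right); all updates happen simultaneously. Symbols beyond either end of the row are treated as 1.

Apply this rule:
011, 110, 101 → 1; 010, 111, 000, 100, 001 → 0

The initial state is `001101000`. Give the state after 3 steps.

001110000
001010000
000100000

000100000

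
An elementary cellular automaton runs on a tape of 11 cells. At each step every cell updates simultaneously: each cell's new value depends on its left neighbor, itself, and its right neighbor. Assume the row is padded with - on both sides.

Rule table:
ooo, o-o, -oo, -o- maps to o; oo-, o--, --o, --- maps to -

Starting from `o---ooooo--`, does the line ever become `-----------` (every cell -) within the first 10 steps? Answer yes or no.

step 1: o---oooo---
step 2: o---ooo----
step 3: o---oo-----
step 4: o---o------
step 5: o---o------  (fixed point — unchanged through step 10)
step 10 is o---o------, still not uniform -

no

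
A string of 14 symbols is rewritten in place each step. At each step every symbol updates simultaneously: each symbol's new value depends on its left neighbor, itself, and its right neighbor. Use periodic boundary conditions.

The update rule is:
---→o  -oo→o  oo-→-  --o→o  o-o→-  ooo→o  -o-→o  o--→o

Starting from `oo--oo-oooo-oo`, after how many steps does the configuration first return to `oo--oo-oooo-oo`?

o-ooo--ooo--oo
--oo-oooo-oooo
ooo--ooo--ooo-
oo-oooo-oooo--
o--ooo--ooo-oo
-oooo-oooo--oo
-ooo--ooo-ooo-
ooo-oooo--oo-o
oo--ooo-ooo--o
o-oooo--oo-ooo
--ooo-ooo--ooo
oooo--oo-oooo-
ooo-ooo--ooo--
oo--oo-oooo-oo

14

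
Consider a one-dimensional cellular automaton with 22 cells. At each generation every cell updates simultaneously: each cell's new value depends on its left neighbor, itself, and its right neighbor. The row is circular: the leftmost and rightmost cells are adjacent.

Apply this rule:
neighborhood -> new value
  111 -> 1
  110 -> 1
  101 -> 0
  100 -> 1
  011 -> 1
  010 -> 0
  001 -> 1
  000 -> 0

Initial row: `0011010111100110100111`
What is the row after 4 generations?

1111101111111111111111

1111000111111110011111
1111101111111111111111
1111101111111111111111  (fixed point — unchanged through generation 4)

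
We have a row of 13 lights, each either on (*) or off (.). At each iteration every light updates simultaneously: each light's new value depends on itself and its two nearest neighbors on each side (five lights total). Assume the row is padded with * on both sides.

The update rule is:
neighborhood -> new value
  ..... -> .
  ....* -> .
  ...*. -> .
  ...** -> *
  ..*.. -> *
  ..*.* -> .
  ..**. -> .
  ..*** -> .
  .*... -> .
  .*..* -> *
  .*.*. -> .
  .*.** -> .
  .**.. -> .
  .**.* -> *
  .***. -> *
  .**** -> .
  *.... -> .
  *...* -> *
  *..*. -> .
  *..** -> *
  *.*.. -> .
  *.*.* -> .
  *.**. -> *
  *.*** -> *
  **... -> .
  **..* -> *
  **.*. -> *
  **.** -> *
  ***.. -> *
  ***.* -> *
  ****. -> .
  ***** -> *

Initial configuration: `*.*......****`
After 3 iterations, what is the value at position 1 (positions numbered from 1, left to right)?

iteration 1: **......*..**
iteration 2: .*......***..
iteration 3: *......*.****
position 1 holds *

*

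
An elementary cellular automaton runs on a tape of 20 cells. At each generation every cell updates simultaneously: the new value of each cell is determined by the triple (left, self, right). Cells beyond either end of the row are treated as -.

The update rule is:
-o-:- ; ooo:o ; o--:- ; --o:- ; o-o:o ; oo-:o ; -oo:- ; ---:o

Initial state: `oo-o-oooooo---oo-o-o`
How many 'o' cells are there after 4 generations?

-oo-o-ooooo-o--oo-o-
--oo-o-ooooo----oo--
o--oo-o-oooo-oo--o-o
----oo-o-oooo-o---o-
count of o: 9

9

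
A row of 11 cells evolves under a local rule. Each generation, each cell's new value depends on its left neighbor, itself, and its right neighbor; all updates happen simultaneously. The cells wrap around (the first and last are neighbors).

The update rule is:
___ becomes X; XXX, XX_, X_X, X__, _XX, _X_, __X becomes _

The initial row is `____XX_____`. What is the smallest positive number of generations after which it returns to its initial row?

2

XXX____XXXX
____XX_____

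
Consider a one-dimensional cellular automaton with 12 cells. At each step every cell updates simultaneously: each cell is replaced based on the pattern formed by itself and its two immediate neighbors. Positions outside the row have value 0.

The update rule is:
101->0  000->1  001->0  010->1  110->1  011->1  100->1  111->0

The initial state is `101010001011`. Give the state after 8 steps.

101011101011
101010101011
101010101011  (fixed point — unchanged through step 8)

101010101011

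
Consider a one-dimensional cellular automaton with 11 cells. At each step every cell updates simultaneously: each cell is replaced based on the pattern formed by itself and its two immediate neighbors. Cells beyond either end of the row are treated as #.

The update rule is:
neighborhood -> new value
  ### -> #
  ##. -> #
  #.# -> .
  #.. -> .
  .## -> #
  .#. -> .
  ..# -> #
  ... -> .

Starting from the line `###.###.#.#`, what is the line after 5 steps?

step 1: ###.###...#
step 2: ###.###..##
step 3: ###.###.###
step 4: ###.###.###  (fixed point — unchanged through step 5)

###.###.###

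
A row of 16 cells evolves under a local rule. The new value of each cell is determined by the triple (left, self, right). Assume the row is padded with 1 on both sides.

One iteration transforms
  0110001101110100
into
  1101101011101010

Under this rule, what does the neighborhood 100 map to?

1

At position 3 the neighborhood is 100; the next row has 1 there.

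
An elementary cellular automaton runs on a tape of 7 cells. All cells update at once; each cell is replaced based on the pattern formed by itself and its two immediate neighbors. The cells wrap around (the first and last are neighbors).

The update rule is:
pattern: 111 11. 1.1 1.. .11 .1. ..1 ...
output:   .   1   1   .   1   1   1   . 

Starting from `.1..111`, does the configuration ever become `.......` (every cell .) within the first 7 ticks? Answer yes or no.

11.11.1
.111111
11....1
.1...11
11..111
.1.11..
11111..
tick 7 is 11111.., still not uniform .

no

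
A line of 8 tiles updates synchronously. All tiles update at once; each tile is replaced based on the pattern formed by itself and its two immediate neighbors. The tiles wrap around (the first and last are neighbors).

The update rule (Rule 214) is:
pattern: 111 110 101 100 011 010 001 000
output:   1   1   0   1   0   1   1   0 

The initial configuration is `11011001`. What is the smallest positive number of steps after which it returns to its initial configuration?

8

11001110
01110110
10110011
10011101
11101100
01100111
00111011
11011001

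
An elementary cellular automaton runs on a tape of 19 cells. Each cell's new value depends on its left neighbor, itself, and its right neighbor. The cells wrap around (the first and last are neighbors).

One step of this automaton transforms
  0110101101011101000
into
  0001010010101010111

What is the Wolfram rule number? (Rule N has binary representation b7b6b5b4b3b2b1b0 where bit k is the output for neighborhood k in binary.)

177

position 12: 111 → 1  (bit 7 = 1)
position 2: 110 → 0  (bit 6 = 0)
position 3: 101 → 1  (bit 5 = 1)
position 16: 100 → 1  (bit 4 = 1)
position 1: 011 → 0  (bit 3 = 0)
position 4: 010 → 0  (bit 2 = 0)
position 0: 001 → 0  (bit 1 = 0)
position 17: 000 → 1  (bit 0 = 1)
bits b7..b0 = 10110001 = 177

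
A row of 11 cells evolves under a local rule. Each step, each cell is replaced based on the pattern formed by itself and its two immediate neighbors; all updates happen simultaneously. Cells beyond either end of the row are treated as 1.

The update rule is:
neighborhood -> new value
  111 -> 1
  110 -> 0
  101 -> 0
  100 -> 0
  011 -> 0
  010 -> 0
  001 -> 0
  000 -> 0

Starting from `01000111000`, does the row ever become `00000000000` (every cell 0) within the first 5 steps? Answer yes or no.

yes

00000010000
00000000000
all cells are 0 at step 2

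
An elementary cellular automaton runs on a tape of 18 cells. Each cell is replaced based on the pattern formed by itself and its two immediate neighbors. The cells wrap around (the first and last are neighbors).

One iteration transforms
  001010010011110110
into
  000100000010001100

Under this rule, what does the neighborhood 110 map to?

0

At position 13 the neighborhood is 110; the next row has 0 there.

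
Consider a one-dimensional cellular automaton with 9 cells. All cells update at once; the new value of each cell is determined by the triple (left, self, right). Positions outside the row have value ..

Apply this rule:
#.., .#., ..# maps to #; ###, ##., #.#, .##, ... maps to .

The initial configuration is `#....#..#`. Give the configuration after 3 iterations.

.#..#....

##..#####
..##.....
.#..#....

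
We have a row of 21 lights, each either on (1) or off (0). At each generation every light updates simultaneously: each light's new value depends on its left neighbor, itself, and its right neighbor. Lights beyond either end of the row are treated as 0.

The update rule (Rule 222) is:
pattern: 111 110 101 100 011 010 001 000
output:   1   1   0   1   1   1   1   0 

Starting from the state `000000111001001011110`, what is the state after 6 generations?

111111111111111011111

generation 1: 000001111111111011111
generation 2: 000011111111111011111
generation 3: 000111111111111011111
generation 4: 001111111111111011111
generation 5: 011111111111111011111
generation 6: 111111111111111011111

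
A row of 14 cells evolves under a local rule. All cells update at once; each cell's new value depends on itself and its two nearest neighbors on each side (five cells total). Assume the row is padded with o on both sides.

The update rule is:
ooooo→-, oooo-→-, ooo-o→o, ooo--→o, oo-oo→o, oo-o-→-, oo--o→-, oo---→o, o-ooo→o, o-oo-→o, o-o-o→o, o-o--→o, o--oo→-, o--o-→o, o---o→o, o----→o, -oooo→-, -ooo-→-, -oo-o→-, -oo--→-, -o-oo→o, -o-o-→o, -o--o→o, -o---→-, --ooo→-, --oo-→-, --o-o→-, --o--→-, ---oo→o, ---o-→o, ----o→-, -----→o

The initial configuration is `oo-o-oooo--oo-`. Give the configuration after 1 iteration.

-o-ooo--o----o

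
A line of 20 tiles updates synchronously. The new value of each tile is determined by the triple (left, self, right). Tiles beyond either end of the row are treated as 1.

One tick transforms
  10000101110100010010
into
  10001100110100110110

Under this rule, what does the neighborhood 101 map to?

0

At position 6 the neighborhood is 101; the next row has 0 there.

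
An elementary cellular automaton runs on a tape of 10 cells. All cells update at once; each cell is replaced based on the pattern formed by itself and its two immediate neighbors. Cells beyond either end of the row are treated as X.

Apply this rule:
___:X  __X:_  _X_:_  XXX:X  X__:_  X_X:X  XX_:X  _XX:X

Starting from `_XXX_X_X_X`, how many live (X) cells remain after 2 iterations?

XXXXX_X_XX
XXXXXX_XXX
count of X: 9

9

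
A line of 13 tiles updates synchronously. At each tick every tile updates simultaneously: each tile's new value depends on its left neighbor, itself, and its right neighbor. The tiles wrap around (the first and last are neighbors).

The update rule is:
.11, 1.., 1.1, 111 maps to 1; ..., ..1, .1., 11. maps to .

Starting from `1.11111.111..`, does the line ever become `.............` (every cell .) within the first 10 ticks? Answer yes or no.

.11111.111.1.
.1111.111.1.1
1111.111.1.1.
111.111.1.1.1
11.111.1.1.11
1.111.1.1.111
.111.1.1.1111
111.1.1.1111.
11.1.1.1111.1
1.1.1.1111.11
tick 10 is 1.1.1.1111.11, still not uniform .

no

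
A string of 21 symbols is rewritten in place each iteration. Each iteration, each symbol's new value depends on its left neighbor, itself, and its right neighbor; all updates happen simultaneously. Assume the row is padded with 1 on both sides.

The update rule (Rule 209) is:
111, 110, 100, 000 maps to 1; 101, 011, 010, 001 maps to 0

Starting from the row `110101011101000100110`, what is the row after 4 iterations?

111111111001100110010

iteration 1: 110000001100110010010
iteration 2: 111111100110011001000
iteration 3: 111111110011001100110
iteration 4: 111111111001100110010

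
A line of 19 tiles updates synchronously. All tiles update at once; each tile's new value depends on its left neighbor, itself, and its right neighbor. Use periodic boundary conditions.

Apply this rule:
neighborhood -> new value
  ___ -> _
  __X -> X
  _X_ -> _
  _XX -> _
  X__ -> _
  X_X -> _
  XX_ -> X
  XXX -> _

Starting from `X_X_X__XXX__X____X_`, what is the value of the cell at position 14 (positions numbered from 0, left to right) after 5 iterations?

_

______X__X_X____X__
_____X__X______X___
____X__X______X____
___X__X______X_____
__X__X______X______
position 14 holds _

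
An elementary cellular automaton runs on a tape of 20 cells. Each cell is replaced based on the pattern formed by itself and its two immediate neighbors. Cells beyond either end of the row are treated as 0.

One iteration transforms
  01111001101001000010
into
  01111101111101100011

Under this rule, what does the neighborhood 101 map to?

1

At position 9 the neighborhood is 101; the next row has 1 there.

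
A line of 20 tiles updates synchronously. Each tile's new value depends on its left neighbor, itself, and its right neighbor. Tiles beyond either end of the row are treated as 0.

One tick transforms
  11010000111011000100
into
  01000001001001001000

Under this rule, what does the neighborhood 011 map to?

At position 0 the neighborhood is 011; the next row has 0 there.

0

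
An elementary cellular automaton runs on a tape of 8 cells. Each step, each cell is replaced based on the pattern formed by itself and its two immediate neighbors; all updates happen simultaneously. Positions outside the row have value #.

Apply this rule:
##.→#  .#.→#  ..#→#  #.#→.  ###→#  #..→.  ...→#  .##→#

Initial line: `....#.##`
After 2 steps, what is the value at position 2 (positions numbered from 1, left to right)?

#

.####.##
.####.##
position 2 holds #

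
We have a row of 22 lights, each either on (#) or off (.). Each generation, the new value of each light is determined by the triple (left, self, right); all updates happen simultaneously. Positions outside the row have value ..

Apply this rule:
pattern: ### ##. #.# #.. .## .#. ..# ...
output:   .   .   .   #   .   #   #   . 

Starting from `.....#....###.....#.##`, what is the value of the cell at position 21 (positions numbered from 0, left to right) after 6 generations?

....###..#...#...##...
...#...####.###.#..#..
..###.#.........#####.
.#....##.......#.....#
###..#..#.....###...##
...#######...#...#.#..
position 21 holds .

.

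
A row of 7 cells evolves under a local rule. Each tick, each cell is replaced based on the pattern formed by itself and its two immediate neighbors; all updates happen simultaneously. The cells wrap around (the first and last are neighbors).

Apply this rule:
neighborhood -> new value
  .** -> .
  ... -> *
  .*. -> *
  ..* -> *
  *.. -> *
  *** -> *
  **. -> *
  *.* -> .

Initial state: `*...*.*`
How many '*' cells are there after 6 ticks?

6

tick 1: *****..
tick 2: .******
tick 3: ..*****
tick 4: **.****
tick 5: **..***
tick 6: ****.**
count of *: 6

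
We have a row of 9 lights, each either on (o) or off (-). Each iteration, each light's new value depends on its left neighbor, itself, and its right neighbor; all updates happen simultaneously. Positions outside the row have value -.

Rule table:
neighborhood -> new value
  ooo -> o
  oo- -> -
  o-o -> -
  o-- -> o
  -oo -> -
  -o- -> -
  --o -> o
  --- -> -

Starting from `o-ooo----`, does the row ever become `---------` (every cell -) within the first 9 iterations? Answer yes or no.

no

---o-o---
--o---o--
-o-o-o-o-
o-------o
-o-----o-
o-o---o-o
---o-o---  (repeats iteration 1; period 6)
iteration 9: -o-o-o-o-
iteration 9 is -o-o-o-o-, still not uniform -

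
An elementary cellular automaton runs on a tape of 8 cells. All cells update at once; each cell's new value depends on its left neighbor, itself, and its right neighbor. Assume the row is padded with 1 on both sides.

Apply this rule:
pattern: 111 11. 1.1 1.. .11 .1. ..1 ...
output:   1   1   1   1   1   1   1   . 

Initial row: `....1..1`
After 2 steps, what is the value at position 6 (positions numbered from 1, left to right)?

1

1..11111
11111111
position 6 holds 1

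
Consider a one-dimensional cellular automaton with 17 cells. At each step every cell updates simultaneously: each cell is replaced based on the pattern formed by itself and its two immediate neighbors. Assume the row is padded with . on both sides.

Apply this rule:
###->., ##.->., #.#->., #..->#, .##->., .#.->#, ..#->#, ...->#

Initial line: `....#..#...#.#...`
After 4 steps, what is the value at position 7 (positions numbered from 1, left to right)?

.

############.####
.................
#################
.................
position 7 holds .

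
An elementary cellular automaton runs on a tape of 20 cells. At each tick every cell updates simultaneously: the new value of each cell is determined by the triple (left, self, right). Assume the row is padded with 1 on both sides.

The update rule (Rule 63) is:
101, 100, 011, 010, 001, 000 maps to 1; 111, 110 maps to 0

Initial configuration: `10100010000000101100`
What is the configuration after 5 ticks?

00011111111111111110

tick 1: 01111111111111111011
tick 2: 11000000000000000110
tick 3: 00111111111111111101
tick 4: 11100000000000000011
tick 5: 00011111111111111110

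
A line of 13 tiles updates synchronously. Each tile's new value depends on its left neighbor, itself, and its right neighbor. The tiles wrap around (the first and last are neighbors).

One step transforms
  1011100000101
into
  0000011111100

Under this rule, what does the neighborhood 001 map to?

1

At position 9 the neighborhood is 001; the next row has 1 there.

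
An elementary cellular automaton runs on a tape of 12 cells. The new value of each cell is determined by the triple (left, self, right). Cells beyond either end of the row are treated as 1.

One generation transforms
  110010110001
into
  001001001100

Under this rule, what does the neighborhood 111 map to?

At position 0 the neighborhood is 111; the next row has 0 there.

0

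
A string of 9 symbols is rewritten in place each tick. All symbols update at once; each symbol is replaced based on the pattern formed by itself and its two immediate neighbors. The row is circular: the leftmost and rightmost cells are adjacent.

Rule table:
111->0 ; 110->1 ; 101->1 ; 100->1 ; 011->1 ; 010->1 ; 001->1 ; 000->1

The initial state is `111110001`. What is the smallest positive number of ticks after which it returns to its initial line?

000011111
111110001

2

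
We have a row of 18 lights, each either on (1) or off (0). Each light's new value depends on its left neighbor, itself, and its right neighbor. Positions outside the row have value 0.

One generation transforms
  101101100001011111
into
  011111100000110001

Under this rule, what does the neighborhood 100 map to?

0

At position 7 the neighborhood is 100; the next row has 0 there.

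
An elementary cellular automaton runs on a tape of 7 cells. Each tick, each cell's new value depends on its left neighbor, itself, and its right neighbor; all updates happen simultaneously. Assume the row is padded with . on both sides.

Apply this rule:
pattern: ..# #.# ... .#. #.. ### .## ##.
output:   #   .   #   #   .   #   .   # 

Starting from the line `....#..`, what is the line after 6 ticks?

#.#.#.#

tick 1: #####.#
tick 2: .####.#
tick 3: #.###.#
tick 4: #..##.#
tick 5: #.#.#.#
tick 6: #.#.#.#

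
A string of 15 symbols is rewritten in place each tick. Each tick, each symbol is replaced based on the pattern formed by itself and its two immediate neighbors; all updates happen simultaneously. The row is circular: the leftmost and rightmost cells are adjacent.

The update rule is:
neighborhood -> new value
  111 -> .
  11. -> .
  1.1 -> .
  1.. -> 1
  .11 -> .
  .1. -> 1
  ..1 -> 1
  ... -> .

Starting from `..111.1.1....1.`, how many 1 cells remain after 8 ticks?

.1....1.11..111
.11..11...11...
1..11..1.1..1..
111..111.111111
...11..........
..1..1.........
.111111........
1......1.......
count of 1: 2

2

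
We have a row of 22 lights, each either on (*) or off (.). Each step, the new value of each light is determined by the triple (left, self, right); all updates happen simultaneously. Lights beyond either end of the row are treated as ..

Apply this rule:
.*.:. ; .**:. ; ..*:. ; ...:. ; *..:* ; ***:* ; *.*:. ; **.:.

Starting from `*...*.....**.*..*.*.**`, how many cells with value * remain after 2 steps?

3

.*...*........*.......
..*...*........*......
count of *: 3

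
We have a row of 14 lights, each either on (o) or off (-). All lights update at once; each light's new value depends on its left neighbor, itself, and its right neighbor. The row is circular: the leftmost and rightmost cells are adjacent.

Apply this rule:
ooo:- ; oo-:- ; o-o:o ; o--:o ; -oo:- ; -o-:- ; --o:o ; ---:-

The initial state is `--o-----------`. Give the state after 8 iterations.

-o-o----------
o-o-o---------
-o-o-o-------o
o-o-o-o-----o-
-o-o-o-o---o-o
o-o-o-o-o-o-o-
-o-o-o-o-o-o-o
o-o-o-o-o-o-o-

o-o-o-o-o-o-o-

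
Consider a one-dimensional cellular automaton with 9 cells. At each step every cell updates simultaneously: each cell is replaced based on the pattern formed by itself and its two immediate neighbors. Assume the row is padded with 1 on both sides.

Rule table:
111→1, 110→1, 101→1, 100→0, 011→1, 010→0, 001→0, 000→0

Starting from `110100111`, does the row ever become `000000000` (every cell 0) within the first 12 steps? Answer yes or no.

no

111000111
111000111  (fixed point — unchanged through step 12)
step 12 is 111000111, still not uniform 0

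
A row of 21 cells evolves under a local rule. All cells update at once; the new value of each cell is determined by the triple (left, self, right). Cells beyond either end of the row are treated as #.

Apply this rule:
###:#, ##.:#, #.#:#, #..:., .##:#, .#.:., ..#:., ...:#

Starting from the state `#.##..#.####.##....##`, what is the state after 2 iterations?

####.#.##############

iteration 1: ####...########.##.##
iteration 2: ####.#.##############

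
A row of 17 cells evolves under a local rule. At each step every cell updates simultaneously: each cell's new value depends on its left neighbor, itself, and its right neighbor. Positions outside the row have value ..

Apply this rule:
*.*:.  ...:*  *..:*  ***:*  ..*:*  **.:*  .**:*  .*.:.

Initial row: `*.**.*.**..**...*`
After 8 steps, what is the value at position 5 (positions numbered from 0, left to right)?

..**...*********.
*****************
*****************  (fixed point — unchanged through step 8)
position 5 holds *

*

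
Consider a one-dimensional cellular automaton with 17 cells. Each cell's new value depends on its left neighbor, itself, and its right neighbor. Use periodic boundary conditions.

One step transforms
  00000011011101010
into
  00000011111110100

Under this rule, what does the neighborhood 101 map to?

At position 8 the neighborhood is 101; the next row has 1 there.

1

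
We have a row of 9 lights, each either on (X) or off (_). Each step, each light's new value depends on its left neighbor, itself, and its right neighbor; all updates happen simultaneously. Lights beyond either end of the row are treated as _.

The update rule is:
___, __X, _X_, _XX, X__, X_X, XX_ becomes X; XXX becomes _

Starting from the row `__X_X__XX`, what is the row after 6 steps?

XXXXXXXXX
X_______X
XXXXXXXXX  (repeats step 1; period 2)
step 6: X_______X

X_______X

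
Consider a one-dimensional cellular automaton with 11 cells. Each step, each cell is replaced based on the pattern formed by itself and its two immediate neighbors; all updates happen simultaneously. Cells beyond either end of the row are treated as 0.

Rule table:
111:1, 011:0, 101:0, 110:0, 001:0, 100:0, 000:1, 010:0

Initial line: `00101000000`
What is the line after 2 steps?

10000011111
00111001110

00111001110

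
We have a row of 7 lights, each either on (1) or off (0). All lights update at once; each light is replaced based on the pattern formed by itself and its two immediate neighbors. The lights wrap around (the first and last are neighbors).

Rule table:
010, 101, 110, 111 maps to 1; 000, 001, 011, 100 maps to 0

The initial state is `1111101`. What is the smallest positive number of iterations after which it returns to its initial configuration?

1111110
0111111
1011111
1101111
1110111
1111011
1111101

7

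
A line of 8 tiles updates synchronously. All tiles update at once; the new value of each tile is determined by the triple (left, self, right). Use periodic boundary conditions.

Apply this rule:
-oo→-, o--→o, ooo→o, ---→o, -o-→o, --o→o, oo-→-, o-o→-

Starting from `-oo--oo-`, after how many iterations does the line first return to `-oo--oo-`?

2

o--oo--o
-oo--oo-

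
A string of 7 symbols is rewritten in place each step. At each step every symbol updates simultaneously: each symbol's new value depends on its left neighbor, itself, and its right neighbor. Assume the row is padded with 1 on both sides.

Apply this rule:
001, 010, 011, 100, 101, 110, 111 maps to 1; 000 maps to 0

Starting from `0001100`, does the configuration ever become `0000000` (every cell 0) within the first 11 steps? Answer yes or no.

no

1011111
1111111
1111111  (fixed point — unchanged through step 11)
step 11 is 1111111, still not uniform 0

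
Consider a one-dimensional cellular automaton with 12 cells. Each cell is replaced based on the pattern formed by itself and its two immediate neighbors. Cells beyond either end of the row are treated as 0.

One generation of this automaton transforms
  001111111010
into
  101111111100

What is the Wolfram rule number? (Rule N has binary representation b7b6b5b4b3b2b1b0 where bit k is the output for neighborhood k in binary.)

position 3: 111 → 1  (bit 7 = 1)
position 8: 110 → 1  (bit 6 = 1)
position 9: 101 → 1  (bit 5 = 1)
position 11: 100 → 0  (bit 4 = 0)
position 2: 011 → 1  (bit 3 = 1)
position 10: 010 → 0  (bit 2 = 0)
position 1: 001 → 0  (bit 1 = 0)
position 0: 000 → 1  (bit 0 = 1)
bits b7..b0 = 11101001 = 233

233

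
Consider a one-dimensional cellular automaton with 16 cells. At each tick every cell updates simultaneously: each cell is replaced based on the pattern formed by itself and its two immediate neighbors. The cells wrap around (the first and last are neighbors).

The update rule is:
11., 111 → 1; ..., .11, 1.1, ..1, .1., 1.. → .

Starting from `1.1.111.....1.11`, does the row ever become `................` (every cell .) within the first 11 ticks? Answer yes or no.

1....11........1
1.....1.........
................
all cells are . at tick 3

yes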